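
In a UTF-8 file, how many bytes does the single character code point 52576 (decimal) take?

U+CD60 = 0xCD60. UTF-8 uses 1 byte below 0x80, 2 below 0x800, 3 below 0x10000, 4 up to 0x10FFFF. 0xCD60 is in U+0800–U+FFFF → 3 bytes.

3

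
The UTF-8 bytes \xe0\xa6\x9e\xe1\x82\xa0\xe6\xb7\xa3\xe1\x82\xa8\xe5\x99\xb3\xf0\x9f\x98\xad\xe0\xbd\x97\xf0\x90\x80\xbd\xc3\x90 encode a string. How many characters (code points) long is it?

Byte at offset 0: 0xE0 = 11100000 → 3-byte char (#1). Advance 3.
Byte at offset 3: 0xE1 = 11100001 → 3-byte char (#2). Advance 3.
Byte at offset 6: 0xE6 = 11100110 → 3-byte char (#3). Advance 3.
Byte at offset 9: 0xE1 = 11100001 → 3-byte char (#4). Advance 3.
Byte at offset 12: 0xE5 = 11100101 → 3-byte char (#5). Advance 3.
Byte at offset 15: 0xF0 = 11110000 → 4-byte char (#6). Advance 4.
Byte at offset 19: 0xE0 = 11100000 → 3-byte char (#7). Advance 3.
Byte at offset 22: 0xF0 = 11110000 → 4-byte char (#8). Advance 4.
Byte at offset 26: 0xC3 = 11000011 → 2-byte char (#9). Advance 2.
Reached end at offset 28 after 9 code points.

9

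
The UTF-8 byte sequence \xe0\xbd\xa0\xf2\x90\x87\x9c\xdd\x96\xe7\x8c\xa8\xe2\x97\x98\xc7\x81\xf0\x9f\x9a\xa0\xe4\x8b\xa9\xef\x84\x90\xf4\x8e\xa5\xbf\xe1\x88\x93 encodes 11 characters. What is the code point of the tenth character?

Offset 0: leading byte 0xE0 = 11100000 → 3-byte char #1 = E0 BD A0.
Offset 3: leading byte 0xF2 = 11110010 → 4-byte char #2 = F2 90 87 9C.
Offset 7: leading byte 0xDD = 11011101 → 2-byte char #3 = DD 96.
Offset 9: leading byte 0xE7 = 11100111 → 3-byte char #4 = E7 8C A8.
Offset 12: leading byte 0xE2 = 11100010 → 3-byte char #5 = E2 97 98.
Offset 15: leading byte 0xC7 = 11000111 → 2-byte char #6 = C7 81.
Offset 17: leading byte 0xF0 = 11110000 → 4-byte char #7 = F0 9F 9A A0.
Offset 21: leading byte 0xE4 = 11100100 → 3-byte char #8 = E4 8B A9.
Offset 24: leading byte 0xEF = 11101111 → 3-byte char #9 = EF 84 90.
Offset 27: leading byte 0xF4 = 11110100 → 4-byte char #10 = F4 8E A5 BF.
Leading byte 0xF4 = 11110100 matches 11110xxx → 4-byte sequence.
Byte 1: 0xF4 = 11110100, payload 100 (3 bits).
Byte 2: 0x8E = 10001110 (10xxxxxx ✓), payload 001110.
Byte 3: 0xA5 = 10100101 (10xxxxxx ✓), payload 100101.
Byte 4: 0xBF = 10111111 (10xxxxxx ✓), payload 111111.
Concatenate: 100001110100101111111 = 0x10E97F (21 bits → U+10E97F).

U+10E97F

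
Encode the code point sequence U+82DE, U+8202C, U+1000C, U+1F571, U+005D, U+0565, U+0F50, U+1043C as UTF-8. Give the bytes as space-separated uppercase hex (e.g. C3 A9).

U+82DE: 3-byte form → E8 8B 9E.
U+8202C: 4-byte form → F2 82 80 AC.
U+1000C: 4-byte form → F0 90 80 8C.
U+1F571: 4-byte form → F0 9F 95 B1.
U+005D: 1-byte form → 5D.
U+0565: 2-byte form → D5 A5.
U+0F50: 3-byte form → E0 BD 90.
U+1043C: 4-byte form → F0 90 90 BC.
Concatenated (25 bytes): E8 8B 9E F2 82 80 AC F0 90 80 8C F0 9F 95 B1 5D D5 A5 E0 BD 90 F0 90 90 BC.

E8 8B 9E F2 82 80 AC F0 90 80 8C F0 9F 95 B1 5D D5 A5 E0 BD 90 F0 90 90 BC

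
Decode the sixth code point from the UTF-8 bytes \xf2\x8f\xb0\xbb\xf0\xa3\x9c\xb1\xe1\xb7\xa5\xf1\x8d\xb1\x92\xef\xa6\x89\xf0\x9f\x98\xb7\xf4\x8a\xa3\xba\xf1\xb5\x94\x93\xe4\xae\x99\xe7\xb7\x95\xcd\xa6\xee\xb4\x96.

U+1F637

Offset 0: leading byte 0xF2 = 11110010 → 4-byte char #1 = F2 8F B0 BB.
Offset 4: leading byte 0xF0 = 11110000 → 4-byte char #2 = F0 A3 9C B1.
Offset 8: leading byte 0xE1 = 11100001 → 3-byte char #3 = E1 B7 A5.
Offset 11: leading byte 0xF1 = 11110001 → 4-byte char #4 = F1 8D B1 92.
Offset 15: leading byte 0xEF = 11101111 → 3-byte char #5 = EF A6 89.
Offset 18: leading byte 0xF0 = 11110000 → 4-byte char #6 = F0 9F 98 B7.
Leading byte 0xF0 = 11110000 matches 11110xxx → 4-byte sequence.
Byte 1: 0xF0 = 11110000, payload 000 (3 bits).
Byte 2: 0x9F = 10011111 (10xxxxxx ✓), payload 011111.
Byte 3: 0x98 = 10011000 (10xxxxxx ✓), payload 011000.
Byte 4: 0xB7 = 10110111 (10xxxxxx ✓), payload 110111.
Concatenate: 000011111011000110111 = 0x1F637 (21 bits → U+1F637).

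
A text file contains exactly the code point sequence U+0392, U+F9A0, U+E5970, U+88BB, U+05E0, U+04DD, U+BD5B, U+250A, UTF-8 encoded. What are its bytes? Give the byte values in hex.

U+0392: 2-byte form → CE 92.
U+F9A0: 3-byte form → EF A6 A0.
U+E5970: 4-byte form → F3 A5 A5 B0.
U+88BB: 3-byte form → E8 A2 BB.
U+05E0: 2-byte form → D7 A0.
U+04DD: 2-byte form → D3 9D.
U+BD5B: 3-byte form → EB B5 9B.
U+250A: 3-byte form → E2 94 8A.
Concatenated (22 bytes): CE 92 EF A6 A0 F3 A5 A5 B0 E8 A2 BB D7 A0 D3 9D EB B5 9B E2 94 8A.

CE 92 EF A6 A0 F3 A5 A5 B0 E8 A2 BB D7 A0 D3 9D EB B5 9B E2 94 8A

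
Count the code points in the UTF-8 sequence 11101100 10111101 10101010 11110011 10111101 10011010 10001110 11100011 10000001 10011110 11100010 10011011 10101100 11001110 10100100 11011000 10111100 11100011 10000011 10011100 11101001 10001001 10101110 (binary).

Byte at offset 0: 0xEC = 11101100 → 3-byte char (#1). Advance 3.
Byte at offset 3: 0xF3 = 11110011 → 4-byte char (#2). Advance 4.
Byte at offset 7: 0xE3 = 11100011 → 3-byte char (#3). Advance 3.
Byte at offset 10: 0xE2 = 11100010 → 3-byte char (#4). Advance 3.
Byte at offset 13: 0xCE = 11001110 → 2-byte char (#5). Advance 2.
Byte at offset 15: 0xD8 = 11011000 → 2-byte char (#6). Advance 2.
Byte at offset 17: 0xE3 = 11100011 → 3-byte char (#7). Advance 3.
Byte at offset 20: 0xE9 = 11101001 → 3-byte char (#8). Advance 3.
Reached end at offset 23 after 8 code points.

8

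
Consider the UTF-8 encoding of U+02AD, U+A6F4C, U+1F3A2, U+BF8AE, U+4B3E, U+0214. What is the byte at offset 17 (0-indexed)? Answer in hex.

U+02AD → 2-byte form CA AD at offsets 0–1.
U+A6F4C → 4-byte form F2 A6 BD 8C at offsets 2–5.
U+1F3A2 → 4-byte form F0 9F 8E A2 at offsets 6–9.
U+BF8AE → 4-byte form F2 BF A2 AE at offsets 10–13.
U+4B3E → 3-byte form E4 AC BE at offsets 14–16.
U+0214 → 2-byte form C8 94 at offsets 17–18.
Offset 17 falls in char 6's range; it's byte 1 of C8 94 = 0xC8.

0xC8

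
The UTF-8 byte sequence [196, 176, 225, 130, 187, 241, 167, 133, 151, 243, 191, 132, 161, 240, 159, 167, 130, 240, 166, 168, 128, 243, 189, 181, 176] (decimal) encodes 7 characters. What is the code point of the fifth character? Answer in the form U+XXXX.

U+1F9C2

Offset 0: leading byte 0xC4 = 11000100 → 2-byte char #1 = C4 B0.
Offset 2: leading byte 0xE1 = 11100001 → 3-byte char #2 = E1 82 BB.
Offset 5: leading byte 0xF1 = 11110001 → 4-byte char #3 = F1 A7 85 97.
Offset 9: leading byte 0xF3 = 11110011 → 4-byte char #4 = F3 BF 84 A1.
Offset 13: leading byte 0xF0 = 11110000 → 4-byte char #5 = F0 9F A7 82.
Leading byte 0xF0 = 11110000 matches 11110xxx → 4-byte sequence.
Byte 1: 0xF0 = 11110000, payload 000 (3 bits).
Byte 2: 0x9F = 10011111 (10xxxxxx ✓), payload 011111.
Byte 3: 0xA7 = 10100111 (10xxxxxx ✓), payload 100111.
Byte 4: 0x82 = 10000010 (10xxxxxx ✓), payload 000010.
Concatenate: 000011111100111000010 = 0x1F9C2 (21 bits → U+1F9C2).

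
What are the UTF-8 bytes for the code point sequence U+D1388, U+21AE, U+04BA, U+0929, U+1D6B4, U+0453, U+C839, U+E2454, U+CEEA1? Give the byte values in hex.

U+D1388: 4-byte form → F3 91 8E 88.
U+21AE: 3-byte form → E2 86 AE.
U+04BA: 2-byte form → D2 BA.
U+0929: 3-byte form → E0 A4 A9.
U+1D6B4: 4-byte form → F0 9D 9A B4.
U+0453: 2-byte form → D1 93.
U+C839: 3-byte form → EC A0 B9.
U+E2454: 4-byte form → F3 A2 91 94.
U+CEEA1: 4-byte form → F3 8E BA A1.
Concatenated (29 bytes): F3 91 8E 88 E2 86 AE D2 BA E0 A4 A9 F0 9D 9A B4 D1 93 EC A0 B9 F3 A2 91 94 F3 8E BA A1.

F3 91 8E 88 E2 86 AE D2 BA E0 A4 A9 F0 9D 9A B4 D1 93 EC A0 B9 F3 A2 91 94 F3 8E BA A1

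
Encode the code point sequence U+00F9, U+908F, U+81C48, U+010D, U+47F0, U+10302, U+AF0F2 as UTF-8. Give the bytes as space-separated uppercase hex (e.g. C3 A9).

U+00F9: 2-byte form → C3 B9.
U+908F: 3-byte form → E9 82 8F.
U+81C48: 4-byte form → F2 81 B1 88.
U+010D: 2-byte form → C4 8D.
U+47F0: 3-byte form → E4 9F B0.
U+10302: 4-byte form → F0 90 8C 82.
U+AF0F2: 4-byte form → F2 AF 83 B2.
Concatenated (22 bytes): C3 B9 E9 82 8F F2 81 B1 88 C4 8D E4 9F B0 F0 90 8C 82 F2 AF 83 B2.

C3 B9 E9 82 8F F2 81 B1 88 C4 8D E4 9F B0 F0 90 8C 82 F2 AF 83 B2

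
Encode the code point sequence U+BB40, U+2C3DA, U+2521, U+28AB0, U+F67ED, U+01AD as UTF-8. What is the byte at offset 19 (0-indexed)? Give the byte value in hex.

U+BB40 → 3-byte form EB AD 80 at offsets 0–2.
U+2C3DA → 4-byte form F0 AC 8F 9A at offsets 3–6.
U+2521 → 3-byte form E2 94 A1 at offsets 7–9.
U+28AB0 → 4-byte form F0 A8 AA B0 at offsets 10–13.
U+F67ED → 4-byte form F3 B6 9F AD at offsets 14–17.
U+01AD → 2-byte form C6 AD at offsets 18–19.
Offset 19 falls in char 6's range; it's byte 2 of C6 AD = 0xAD.

0xAD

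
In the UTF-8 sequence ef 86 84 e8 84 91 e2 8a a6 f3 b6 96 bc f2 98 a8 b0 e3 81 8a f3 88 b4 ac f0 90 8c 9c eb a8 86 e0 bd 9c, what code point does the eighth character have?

U+1031C

Offset 0: leading byte 0xEF = 11101111 → 3-byte char #1 = EF 86 84.
Offset 3: leading byte 0xE8 = 11101000 → 3-byte char #2 = E8 84 91.
Offset 6: leading byte 0xE2 = 11100010 → 3-byte char #3 = E2 8A A6.
Offset 9: leading byte 0xF3 = 11110011 → 4-byte char #4 = F3 B6 96 BC.
Offset 13: leading byte 0xF2 = 11110010 → 4-byte char #5 = F2 98 A8 B0.
Offset 17: leading byte 0xE3 = 11100011 → 3-byte char #6 = E3 81 8A.
Offset 20: leading byte 0xF3 = 11110011 → 4-byte char #7 = F3 88 B4 AC.
Offset 24: leading byte 0xF0 = 11110000 → 4-byte char #8 = F0 90 8C 9C.
Leading byte 0xF0 = 11110000 matches 11110xxx → 4-byte sequence.
Byte 1: 0xF0 = 11110000, payload 000 (3 bits).
Byte 2: 0x90 = 10010000 (10xxxxxx ✓), payload 010000.
Byte 3: 0x8C = 10001100 (10xxxxxx ✓), payload 001100.
Byte 4: 0x9C = 10011100 (10xxxxxx ✓), payload 011100.
Concatenate: 000010000001100011100 = 0x1031C (21 bits → U+1031C).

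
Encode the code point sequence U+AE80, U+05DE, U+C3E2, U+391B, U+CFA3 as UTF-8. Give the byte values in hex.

U+AE80: 3-byte form → EA BA 80.
U+05DE: 2-byte form → D7 9E.
U+C3E2: 3-byte form → EC 8F A2.
U+391B: 3-byte form → E3 A4 9B.
U+CFA3: 3-byte form → EC BE A3.
Concatenated (14 bytes): EA BA 80 D7 9E EC 8F A2 E3 A4 9B EC BE A3.

EA BA 80 D7 9E EC 8F A2 E3 A4 9B EC BE A3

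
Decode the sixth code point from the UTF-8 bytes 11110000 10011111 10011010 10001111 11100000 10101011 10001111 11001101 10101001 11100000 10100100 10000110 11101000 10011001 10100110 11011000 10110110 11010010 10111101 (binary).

U+0636

Offset 0: leading byte 0xF0 = 11110000 → 4-byte char #1 = F0 9F 9A 8F.
Offset 4: leading byte 0xE0 = 11100000 → 3-byte char #2 = E0 AB 8F.
Offset 7: leading byte 0xCD = 11001101 → 2-byte char #3 = CD A9.
Offset 9: leading byte 0xE0 = 11100000 → 3-byte char #4 = E0 A4 86.
Offset 12: leading byte 0xE8 = 11101000 → 3-byte char #5 = E8 99 A6.
Offset 15: leading byte 0xD8 = 11011000 → 2-byte char #6 = D8 B6.
Leading byte 0xD8 = 11011000 matches 110xxxxx → 2-byte sequence.
Byte 1: 0xD8 = 11011000, payload 11000 (5 bits).
Byte 2: 0xB6 = 10110110 (10xxxxxx ✓), payload 110110.
Concatenate: 11000110110 = 0x636 (11 bits → U+0636).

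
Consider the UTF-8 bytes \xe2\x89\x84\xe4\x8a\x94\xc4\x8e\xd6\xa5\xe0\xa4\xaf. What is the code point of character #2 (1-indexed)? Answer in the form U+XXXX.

Offset 0: leading byte 0xE2 = 11100010 → 3-byte char #1 = E2 89 84.
Offset 3: leading byte 0xE4 = 11100100 → 3-byte char #2 = E4 8A 94.
Leading byte 0xE4 = 11100100 matches 1110xxxx → 3-byte sequence.
Byte 1: 0xE4 = 11100100, payload 0100 (4 bits).
Byte 2: 0x8A = 10001010 (10xxxxxx ✓), payload 001010.
Byte 3: 0x94 = 10010100 (10xxxxxx ✓), payload 010100.
Concatenate: 0100001010010100 = 0x4294 (16 bits → U+4294).

U+4294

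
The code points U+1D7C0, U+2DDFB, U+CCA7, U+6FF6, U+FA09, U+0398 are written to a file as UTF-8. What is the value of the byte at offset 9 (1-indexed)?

0xEC

1-indexed offset 9 is 0-indexed offset 8.
U+1D7C0 → 4-byte form F0 9D 9F 80 at offsets 0–3.
U+2DDFB → 4-byte form F0 AD B7 BB at offsets 4–7.
U+CCA7 → 3-byte form EC B2 A7 at offsets 8–10.
Offset 8 falls in char 3's range; it's byte 1 of EC B2 A7 = 0xEC.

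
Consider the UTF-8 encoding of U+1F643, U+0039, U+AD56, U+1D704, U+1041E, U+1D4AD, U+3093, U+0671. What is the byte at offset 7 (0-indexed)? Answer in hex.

0x96

U+1F643 → 4-byte form F0 9F 99 83 at offsets 0–3.
U+0039 → 1-byte form 39 at offsets 4–4.
U+AD56 → 3-byte form EA B5 96 at offsets 5–7.
Offset 7 falls in char 3's range; it's byte 3 of EA B5 96 = 0x96.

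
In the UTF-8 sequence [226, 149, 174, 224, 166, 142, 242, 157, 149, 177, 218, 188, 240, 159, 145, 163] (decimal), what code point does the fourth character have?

Offset 0: leading byte 0xE2 = 11100010 → 3-byte char #1 = E2 95 AE.
Offset 3: leading byte 0xE0 = 11100000 → 3-byte char #2 = E0 A6 8E.
Offset 6: leading byte 0xF2 = 11110010 → 4-byte char #3 = F2 9D 95 B1.
Offset 10: leading byte 0xDA = 11011010 → 2-byte char #4 = DA BC.
Leading byte 0xDA = 11011010 matches 110xxxxx → 2-byte sequence.
Byte 1: 0xDA = 11011010, payload 11010 (5 bits).
Byte 2: 0xBC = 10111100 (10xxxxxx ✓), payload 111100.
Concatenate: 11010111100 = 0x6BC (11 bits → U+06BC).

U+06BC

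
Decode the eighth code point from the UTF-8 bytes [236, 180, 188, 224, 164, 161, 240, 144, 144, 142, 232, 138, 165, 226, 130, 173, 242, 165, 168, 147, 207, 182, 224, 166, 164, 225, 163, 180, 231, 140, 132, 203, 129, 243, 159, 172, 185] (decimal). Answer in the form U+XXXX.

Offset 0: leading byte 0xEC = 11101100 → 3-byte char #1 = EC B4 BC.
Offset 3: leading byte 0xE0 = 11100000 → 3-byte char #2 = E0 A4 A1.
Offset 6: leading byte 0xF0 = 11110000 → 4-byte char #3 = F0 90 90 8E.
Offset 10: leading byte 0xE8 = 11101000 → 3-byte char #4 = E8 8A A5.
Offset 13: leading byte 0xE2 = 11100010 → 3-byte char #5 = E2 82 AD.
Offset 16: leading byte 0xF2 = 11110010 → 4-byte char #6 = F2 A5 A8 93.
Offset 20: leading byte 0xCF = 11001111 → 2-byte char #7 = CF B6.
Offset 22: leading byte 0xE0 = 11100000 → 3-byte char #8 = E0 A6 A4.
Leading byte 0xE0 = 11100000 matches 1110xxxx → 3-byte sequence.
Byte 1: 0xE0 = 11100000, payload 0000 (4 bits).
Byte 2: 0xA6 = 10100110 (10xxxxxx ✓), payload 100110.
Byte 3: 0xA4 = 10100100 (10xxxxxx ✓), payload 100100.
Concatenate: 0000100110100100 = 0x9A4 (16 bits → U+09A4).

U+09A4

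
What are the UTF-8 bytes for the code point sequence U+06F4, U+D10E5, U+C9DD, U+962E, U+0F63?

DB B4 F3 91 83 A5 EC A7 9D E9 98 AE E0 BD A3

U+06F4: 2-byte form → DB B4.
U+D10E5: 4-byte form → F3 91 83 A5.
U+C9DD: 3-byte form → EC A7 9D.
U+962E: 3-byte form → E9 98 AE.
U+0F63: 3-byte form → E0 BD A3.
Concatenated (15 bytes): DB B4 F3 91 83 A5 EC A7 9D E9 98 AE E0 BD A3.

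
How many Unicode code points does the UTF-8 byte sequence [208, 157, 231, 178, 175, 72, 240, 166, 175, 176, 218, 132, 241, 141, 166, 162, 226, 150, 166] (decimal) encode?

7

Byte at offset 0: 0xD0 = 11010000 → 2-byte char (#1). Advance 2.
Byte at offset 2: 0xE7 = 11100111 → 3-byte char (#2). Advance 3.
Byte at offset 5: 0x48 = 01001000 → 1-byte char (#3). Advance 1.
Byte at offset 6: 0xF0 = 11110000 → 4-byte char (#4). Advance 4.
Byte at offset 10: 0xDA = 11011010 → 2-byte char (#5). Advance 2.
Byte at offset 12: 0xF1 = 11110001 → 4-byte char (#6). Advance 4.
Byte at offset 16: 0xE2 = 11100010 → 3-byte char (#7). Advance 3.
Reached end at offset 19 after 7 code points.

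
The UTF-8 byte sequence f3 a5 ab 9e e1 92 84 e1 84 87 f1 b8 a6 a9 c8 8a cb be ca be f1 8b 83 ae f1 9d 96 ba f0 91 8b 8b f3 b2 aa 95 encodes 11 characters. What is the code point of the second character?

U+1484

Offset 0: leading byte 0xF3 = 11110011 → 4-byte char #1 = F3 A5 AB 9E.
Offset 4: leading byte 0xE1 = 11100001 → 3-byte char #2 = E1 92 84.
Leading byte 0xE1 = 11100001 matches 1110xxxx → 3-byte sequence.
Byte 1: 0xE1 = 11100001, payload 0001 (4 bits).
Byte 2: 0x92 = 10010010 (10xxxxxx ✓), payload 010010.
Byte 3: 0x84 = 10000100 (10xxxxxx ✓), payload 000100.
Concatenate: 0001010010000100 = 0x1484 (16 bits → U+1484).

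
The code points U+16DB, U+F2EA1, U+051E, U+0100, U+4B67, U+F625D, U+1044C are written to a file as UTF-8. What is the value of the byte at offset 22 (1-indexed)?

0x8C

1-indexed offset 22 is 0-indexed offset 21.
U+16DB → 3-byte form E1 9B 9B at offsets 0–2.
U+F2EA1 → 4-byte form F3 B2 BA A1 at offsets 3–6.
U+051E → 2-byte form D4 9E at offsets 7–8.
U+0100 → 2-byte form C4 80 at offsets 9–10.
U+4B67 → 3-byte form E4 AD A7 at offsets 11–13.
U+F625D → 4-byte form F3 B6 89 9D at offsets 14–17.
U+1044C → 4-byte form F0 90 91 8C at offsets 18–21.
Offset 21 falls in char 7's range; it's byte 4 of F0 90 91 8C = 0x8C.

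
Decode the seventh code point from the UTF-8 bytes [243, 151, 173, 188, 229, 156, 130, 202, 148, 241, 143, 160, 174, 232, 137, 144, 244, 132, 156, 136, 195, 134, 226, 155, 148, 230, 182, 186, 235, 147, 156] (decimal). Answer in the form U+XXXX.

U+00C6

Offset 0: leading byte 0xF3 = 11110011 → 4-byte char #1 = F3 97 AD BC.
Offset 4: leading byte 0xE5 = 11100101 → 3-byte char #2 = E5 9C 82.
Offset 7: leading byte 0xCA = 11001010 → 2-byte char #3 = CA 94.
Offset 9: leading byte 0xF1 = 11110001 → 4-byte char #4 = F1 8F A0 AE.
Offset 13: leading byte 0xE8 = 11101000 → 3-byte char #5 = E8 89 90.
Offset 16: leading byte 0xF4 = 11110100 → 4-byte char #6 = F4 84 9C 88.
Offset 20: leading byte 0xC3 = 11000011 → 2-byte char #7 = C3 86.
Leading byte 0xC3 = 11000011 matches 110xxxxx → 2-byte sequence.
Byte 1: 0xC3 = 11000011, payload 00011 (5 bits).
Byte 2: 0x86 = 10000110 (10xxxxxx ✓), payload 000110.
Concatenate: 00011000110 = 0xC6 (11 bits → U+00C6).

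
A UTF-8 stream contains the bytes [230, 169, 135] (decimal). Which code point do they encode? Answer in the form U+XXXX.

U+6A47

Leading byte 0xE6 = 11100110 matches 1110xxxx → 3-byte sequence.
Byte 1: 0xE6 = 11100110, payload 0110 (4 bits).
Byte 2: 0xA9 = 10101001 (10xxxxxx ✓), payload 101001.
Byte 3: 0x87 = 10000111 (10xxxxxx ✓), payload 000111.
Concatenate: 0110101001000111 = 0x6A47 (16 bits → U+6A47).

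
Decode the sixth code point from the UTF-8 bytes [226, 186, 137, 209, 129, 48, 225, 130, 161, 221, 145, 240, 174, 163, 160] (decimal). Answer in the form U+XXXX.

Offset 0: leading byte 0xE2 = 11100010 → 3-byte char #1 = E2 BA 89.
Offset 3: leading byte 0xD1 = 11010001 → 2-byte char #2 = D1 81.
Offset 5: leading byte 0x30 = 00110000 → 1-byte char #3 = 30.
Offset 6: leading byte 0xE1 = 11100001 → 3-byte char #4 = E1 82 A1.
Offset 9: leading byte 0xDD = 11011101 → 2-byte char #5 = DD 91.
Offset 11: leading byte 0xF0 = 11110000 → 4-byte char #6 = F0 AE A3 A0.
Leading byte 0xF0 = 11110000 matches 11110xxx → 4-byte sequence.
Byte 1: 0xF0 = 11110000, payload 000 (3 bits).
Byte 2: 0xAE = 10101110 (10xxxxxx ✓), payload 101110.
Byte 3: 0xA3 = 10100011 (10xxxxxx ✓), payload 100011.
Byte 4: 0xA0 = 10100000 (10xxxxxx ✓), payload 100000.
Concatenate: 000101110100011100000 = 0x2E8E0 (21 bits → U+2E8E0).

U+2E8E0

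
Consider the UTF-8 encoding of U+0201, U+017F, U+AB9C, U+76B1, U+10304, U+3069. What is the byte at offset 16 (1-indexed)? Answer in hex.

0x81

1-indexed offset 16 is 0-indexed offset 15.
U+0201 → 2-byte form C8 81 at offsets 0–1.
U+017F → 2-byte form C5 BF at offsets 2–3.
U+AB9C → 3-byte form EA AE 9C at offsets 4–6.
U+76B1 → 3-byte form E7 9A B1 at offsets 7–9.
U+10304 → 4-byte form F0 90 8C 84 at offsets 10–13.
U+3069 → 3-byte form E3 81 A9 at offsets 14–16.
Offset 15 falls in char 6's range; it's byte 2 of E3 81 A9 = 0x81.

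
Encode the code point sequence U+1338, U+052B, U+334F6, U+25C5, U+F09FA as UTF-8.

E1 8C B8 D4 AB F0 B3 93 B6 E2 97 85 F3 B0 A7 BA

U+1338: 3-byte form → E1 8C B8.
U+052B: 2-byte form → D4 AB.
U+334F6: 4-byte form → F0 B3 93 B6.
U+25C5: 3-byte form → E2 97 85.
U+F09FA: 4-byte form → F3 B0 A7 BA.
Concatenated (16 bytes): E1 8C B8 D4 AB F0 B3 93 B6 E2 97 85 F3 B0 A7 BA.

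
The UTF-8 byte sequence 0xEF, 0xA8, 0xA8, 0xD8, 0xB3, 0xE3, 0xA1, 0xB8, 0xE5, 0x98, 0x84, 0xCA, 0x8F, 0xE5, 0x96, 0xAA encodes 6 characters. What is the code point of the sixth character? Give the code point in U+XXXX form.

Offset 0: leading byte 0xEF = 11101111 → 3-byte char #1 = EF A8 A8.
Offset 3: leading byte 0xD8 = 11011000 → 2-byte char #2 = D8 B3.
Offset 5: leading byte 0xE3 = 11100011 → 3-byte char #3 = E3 A1 B8.
Offset 8: leading byte 0xE5 = 11100101 → 3-byte char #4 = E5 98 84.
Offset 11: leading byte 0xCA = 11001010 → 2-byte char #5 = CA 8F.
Offset 13: leading byte 0xE5 = 11100101 → 3-byte char #6 = E5 96 AA.
Leading byte 0xE5 = 11100101 matches 1110xxxx → 3-byte sequence.
Byte 1: 0xE5 = 11100101, payload 0101 (4 bits).
Byte 2: 0x96 = 10010110 (10xxxxxx ✓), payload 010110.
Byte 3: 0xAA = 10101010 (10xxxxxx ✓), payload 101010.
Concatenate: 0101010110101010 = 0x55AA (16 bits → U+55AA).

U+55AA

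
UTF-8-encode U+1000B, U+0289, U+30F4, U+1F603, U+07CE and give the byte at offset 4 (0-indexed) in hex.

0xCA

U+1000B → 4-byte form F0 90 80 8B at offsets 0–3.
U+0289 → 2-byte form CA 89 at offsets 4–5.
Offset 4 falls in char 2's range; it's byte 1 of CA 89 = 0xCA.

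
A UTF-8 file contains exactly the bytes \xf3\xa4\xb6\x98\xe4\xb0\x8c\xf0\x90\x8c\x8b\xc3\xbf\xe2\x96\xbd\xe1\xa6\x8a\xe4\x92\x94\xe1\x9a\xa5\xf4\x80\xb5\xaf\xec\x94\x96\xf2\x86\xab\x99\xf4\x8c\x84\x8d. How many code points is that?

12

Byte at offset 0: 0xF3 = 11110011 → 4-byte char (#1). Advance 4.
Byte at offset 4: 0xE4 = 11100100 → 3-byte char (#2). Advance 3.
Byte at offset 7: 0xF0 = 11110000 → 4-byte char (#3). Advance 4.
Byte at offset 11: 0xC3 = 11000011 → 2-byte char (#4). Advance 2.
Byte at offset 13: 0xE2 = 11100010 → 3-byte char (#5). Advance 3.
Byte at offset 16: 0xE1 = 11100001 → 3-byte char (#6). Advance 3.
Byte at offset 19: 0xE4 = 11100100 → 3-byte char (#7). Advance 3.
Byte at offset 22: 0xE1 = 11100001 → 3-byte char (#8). Advance 3.
Byte at offset 25: 0xF4 = 11110100 → 4-byte char (#9). Advance 4.
Byte at offset 29: 0xEC = 11101100 → 3-byte char (#10). Advance 3.
Byte at offset 32: 0xF2 = 11110010 → 4-byte char (#11). Advance 4.
Byte at offset 36: 0xF4 = 11110100 → 4-byte char (#12). Advance 4.
Reached end at offset 40 after 12 code points.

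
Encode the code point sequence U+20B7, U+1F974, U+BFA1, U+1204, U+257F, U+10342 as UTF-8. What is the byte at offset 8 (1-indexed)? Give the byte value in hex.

1-indexed offset 8 is 0-indexed offset 7.
U+20B7 → 3-byte form E2 82 B7 at offsets 0–2.
U+1F974 → 4-byte form F0 9F A5 B4 at offsets 3–6.
U+BFA1 → 3-byte form EB BE A1 at offsets 7–9.
Offset 7 falls in char 3's range; it's byte 1 of EB BE A1 = 0xEB.

0xEB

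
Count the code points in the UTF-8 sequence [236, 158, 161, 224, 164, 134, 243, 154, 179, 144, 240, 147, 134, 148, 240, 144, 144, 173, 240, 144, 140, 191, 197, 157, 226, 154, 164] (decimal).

8

Byte at offset 0: 0xEC = 11101100 → 3-byte char (#1). Advance 3.
Byte at offset 3: 0xE0 = 11100000 → 3-byte char (#2). Advance 3.
Byte at offset 6: 0xF3 = 11110011 → 4-byte char (#3). Advance 4.
Byte at offset 10: 0xF0 = 11110000 → 4-byte char (#4). Advance 4.
Byte at offset 14: 0xF0 = 11110000 → 4-byte char (#5). Advance 4.
Byte at offset 18: 0xF0 = 11110000 → 4-byte char (#6). Advance 4.
Byte at offset 22: 0xC5 = 11000101 → 2-byte char (#7). Advance 2.
Byte at offset 24: 0xE2 = 11100010 → 3-byte char (#8). Advance 3.
Reached end at offset 27 after 8 code points.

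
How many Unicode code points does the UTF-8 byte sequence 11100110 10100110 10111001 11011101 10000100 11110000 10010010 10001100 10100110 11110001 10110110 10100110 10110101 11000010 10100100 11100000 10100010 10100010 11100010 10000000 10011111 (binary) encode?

Byte at offset 0: 0xE6 = 11100110 → 3-byte char (#1). Advance 3.
Byte at offset 3: 0xDD = 11011101 → 2-byte char (#2). Advance 2.
Byte at offset 5: 0xF0 = 11110000 → 4-byte char (#3). Advance 4.
Byte at offset 9: 0xF1 = 11110001 → 4-byte char (#4). Advance 4.
Byte at offset 13: 0xC2 = 11000010 → 2-byte char (#5). Advance 2.
Byte at offset 15: 0xE0 = 11100000 → 3-byte char (#6). Advance 3.
Byte at offset 18: 0xE2 = 11100010 → 3-byte char (#7). Advance 3.
Reached end at offset 21 after 7 code points.

7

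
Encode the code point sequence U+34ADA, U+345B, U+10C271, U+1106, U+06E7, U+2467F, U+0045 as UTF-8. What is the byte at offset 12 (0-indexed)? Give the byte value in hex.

U+34ADA → 4-byte form F0 B4 AB 9A at offsets 0–3.
U+345B → 3-byte form E3 91 9B at offsets 4–6.
U+10C271 → 4-byte form F4 8C 89 B1 at offsets 7–10.
U+1106 → 3-byte form E1 84 86 at offsets 11–13.
Offset 12 falls in char 4's range; it's byte 2 of E1 84 86 = 0x84.

0x84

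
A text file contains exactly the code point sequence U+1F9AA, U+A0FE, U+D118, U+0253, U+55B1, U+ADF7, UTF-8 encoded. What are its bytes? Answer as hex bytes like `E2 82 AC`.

U+1F9AA: 4-byte form → F0 9F A6 AA.
U+A0FE: 3-byte form → EA 83 BE.
U+D118: 3-byte form → ED 84 98.
U+0253: 2-byte form → C9 93.
U+55B1: 3-byte form → E5 96 B1.
U+ADF7: 3-byte form → EA B7 B7.
Concatenated (18 bytes): F0 9F A6 AA EA 83 BE ED 84 98 C9 93 E5 96 B1 EA B7 B7.

F0 9F A6 AA EA 83 BE ED 84 98 C9 93 E5 96 B1 EA B7 B7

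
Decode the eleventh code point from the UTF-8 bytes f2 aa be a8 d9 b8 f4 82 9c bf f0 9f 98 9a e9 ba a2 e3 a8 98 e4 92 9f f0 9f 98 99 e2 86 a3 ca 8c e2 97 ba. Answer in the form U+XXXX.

Offset 0: leading byte 0xF2 = 11110010 → 4-byte char #1 = F2 AA BE A8.
Offset 4: leading byte 0xD9 = 11011001 → 2-byte char #2 = D9 B8.
Offset 6: leading byte 0xF4 = 11110100 → 4-byte char #3 = F4 82 9C BF.
Offset 10: leading byte 0xF0 = 11110000 → 4-byte char #4 = F0 9F 98 9A.
Offset 14: leading byte 0xE9 = 11101001 → 3-byte char #5 = E9 BA A2.
Offset 17: leading byte 0xE3 = 11100011 → 3-byte char #6 = E3 A8 98.
Offset 20: leading byte 0xE4 = 11100100 → 3-byte char #7 = E4 92 9F.
Offset 23: leading byte 0xF0 = 11110000 → 4-byte char #8 = F0 9F 98 99.
Offset 27: leading byte 0xE2 = 11100010 → 3-byte char #9 = E2 86 A3.
Offset 30: leading byte 0xCA = 11001010 → 2-byte char #10 = CA 8C.
Offset 32: leading byte 0xE2 = 11100010 → 3-byte char #11 = E2 97 BA.
Leading byte 0xE2 = 11100010 matches 1110xxxx → 3-byte sequence.
Byte 1: 0xE2 = 11100010, payload 0010 (4 bits).
Byte 2: 0x97 = 10010111 (10xxxxxx ✓), payload 010111.
Byte 3: 0xBA = 10111010 (10xxxxxx ✓), payload 111010.
Concatenate: 0010010111111010 = 0x25FA (16 bits → U+25FA).

U+25FA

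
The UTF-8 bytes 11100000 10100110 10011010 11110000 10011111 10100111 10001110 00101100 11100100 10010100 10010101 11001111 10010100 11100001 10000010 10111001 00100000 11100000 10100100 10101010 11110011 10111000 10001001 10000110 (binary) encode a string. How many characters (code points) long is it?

9

Byte at offset 0: 0xE0 = 11100000 → 3-byte char (#1). Advance 3.
Byte at offset 3: 0xF0 = 11110000 → 4-byte char (#2). Advance 4.
Byte at offset 7: 0x2C = 00101100 → 1-byte char (#3). Advance 1.
Byte at offset 8: 0xE4 = 11100100 → 3-byte char (#4). Advance 3.
Byte at offset 11: 0xCF = 11001111 → 2-byte char (#5). Advance 2.
Byte at offset 13: 0xE1 = 11100001 → 3-byte char (#6). Advance 3.
Byte at offset 16: 0x20 = 00100000 → 1-byte char (#7). Advance 1.
Byte at offset 17: 0xE0 = 11100000 → 3-byte char (#8). Advance 3.
Byte at offset 20: 0xF3 = 11110011 → 4-byte char (#9). Advance 4.
Reached end at offset 24 after 9 code points.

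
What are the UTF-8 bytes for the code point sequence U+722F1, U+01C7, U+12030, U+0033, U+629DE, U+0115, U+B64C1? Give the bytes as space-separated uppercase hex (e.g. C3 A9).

F1 B2 8B B1 C7 87 F0 92 80 B0 33 F1 A2 A7 9E C4 95 F2 B6 93 81

U+722F1: 4-byte form → F1 B2 8B B1.
U+01C7: 2-byte form → C7 87.
U+12030: 4-byte form → F0 92 80 B0.
U+0033: 1-byte form → 33.
U+629DE: 4-byte form → F1 A2 A7 9E.
U+0115: 2-byte form → C4 95.
U+B64C1: 4-byte form → F2 B6 93 81.
Concatenated (21 bytes): F1 B2 8B B1 C7 87 F0 92 80 B0 33 F1 A2 A7 9E C4 95 F2 B6 93 81.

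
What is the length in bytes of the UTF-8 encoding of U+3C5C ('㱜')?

U+3C5C = 0x3C5C. UTF-8 uses 1 byte below 0x80, 2 below 0x800, 3 below 0x10000, 4 up to 0x10FFFF. 0x3C5C is in U+0800–U+FFFF → 3 bytes.

3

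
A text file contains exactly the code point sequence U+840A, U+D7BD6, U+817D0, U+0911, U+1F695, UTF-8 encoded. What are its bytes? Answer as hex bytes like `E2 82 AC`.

E8 90 8A F3 97 AF 96 F2 81 9F 90 E0 A4 91 F0 9F 9A 95

U+840A: 3-byte form → E8 90 8A.
U+D7BD6: 4-byte form → F3 97 AF 96.
U+817D0: 4-byte form → F2 81 9F 90.
U+0911: 3-byte form → E0 A4 91.
U+1F695: 4-byte form → F0 9F 9A 95.
Concatenated (18 bytes): E8 90 8A F3 97 AF 96 F2 81 9F 90 E0 A4 91 F0 9F 9A 95.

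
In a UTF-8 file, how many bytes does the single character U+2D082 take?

U+2D082 = 0x2D082. UTF-8 uses 1 byte below 0x80, 2 below 0x800, 3 below 0x10000, 4 up to 0x10FFFF. 0x2D082 is in U+10000–U+10FFFF → 4 bytes.

4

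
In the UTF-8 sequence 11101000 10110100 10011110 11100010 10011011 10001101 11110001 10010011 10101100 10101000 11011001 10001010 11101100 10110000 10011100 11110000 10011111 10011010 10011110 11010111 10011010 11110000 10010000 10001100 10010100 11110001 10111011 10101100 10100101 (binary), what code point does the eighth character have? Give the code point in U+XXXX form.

U+10314

Offset 0: leading byte 0xE8 = 11101000 → 3-byte char #1 = E8 B4 9E.
Offset 3: leading byte 0xE2 = 11100010 → 3-byte char #2 = E2 9B 8D.
Offset 6: leading byte 0xF1 = 11110001 → 4-byte char #3 = F1 93 AC A8.
Offset 10: leading byte 0xD9 = 11011001 → 2-byte char #4 = D9 8A.
Offset 12: leading byte 0xEC = 11101100 → 3-byte char #5 = EC B0 9C.
Offset 15: leading byte 0xF0 = 11110000 → 4-byte char #6 = F0 9F 9A 9E.
Offset 19: leading byte 0xD7 = 11010111 → 2-byte char #7 = D7 9A.
Offset 21: leading byte 0xF0 = 11110000 → 4-byte char #8 = F0 90 8C 94.
Leading byte 0xF0 = 11110000 matches 11110xxx → 4-byte sequence.
Byte 1: 0xF0 = 11110000, payload 000 (3 bits).
Byte 2: 0x90 = 10010000 (10xxxxxx ✓), payload 010000.
Byte 3: 0x8C = 10001100 (10xxxxxx ✓), payload 001100.
Byte 4: 0x94 = 10010100 (10xxxxxx ✓), payload 010100.
Concatenate: 000010000001100010100 = 0x10314 (21 bits → U+10314).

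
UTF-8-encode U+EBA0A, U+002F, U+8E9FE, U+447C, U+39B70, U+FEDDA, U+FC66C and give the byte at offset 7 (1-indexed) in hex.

1-indexed offset 7 is 0-indexed offset 6.
U+EBA0A → 4-byte form F3 AB A8 8A at offsets 0–3.
U+002F → 1-byte form 2F at offsets 4–4.
U+8E9FE → 4-byte form F2 8E A7 BE at offsets 5–8.
Offset 6 falls in char 3's range; it's byte 2 of F2 8E A7 BE = 0x8E.

0x8E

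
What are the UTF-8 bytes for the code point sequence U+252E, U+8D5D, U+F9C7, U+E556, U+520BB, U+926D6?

E2 94 AE E8 B5 9D EF A7 87 EE 95 96 F1 92 82 BB F2 92 9B 96

U+252E: 3-byte form → E2 94 AE.
U+8D5D: 3-byte form → E8 B5 9D.
U+F9C7: 3-byte form → EF A7 87.
U+E556: 3-byte form → EE 95 96.
U+520BB: 4-byte form → F1 92 82 BB.
U+926D6: 4-byte form → F2 92 9B 96.
Concatenated (20 bytes): E2 94 AE E8 B5 9D EF A7 87 EE 95 96 F1 92 82 BB F2 92 9B 96.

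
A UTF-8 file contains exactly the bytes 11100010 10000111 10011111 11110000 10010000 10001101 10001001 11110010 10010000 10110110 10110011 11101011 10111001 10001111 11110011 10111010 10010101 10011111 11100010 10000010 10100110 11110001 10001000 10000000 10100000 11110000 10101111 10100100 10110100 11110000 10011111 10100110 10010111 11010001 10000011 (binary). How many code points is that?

10

Byte at offset 0: 0xE2 = 11100010 → 3-byte char (#1). Advance 3.
Byte at offset 3: 0xF0 = 11110000 → 4-byte char (#2). Advance 4.
Byte at offset 7: 0xF2 = 11110010 → 4-byte char (#3). Advance 4.
Byte at offset 11: 0xEB = 11101011 → 3-byte char (#4). Advance 3.
Byte at offset 14: 0xF3 = 11110011 → 4-byte char (#5). Advance 4.
Byte at offset 18: 0xE2 = 11100010 → 3-byte char (#6). Advance 3.
Byte at offset 21: 0xF1 = 11110001 → 4-byte char (#7). Advance 4.
Byte at offset 25: 0xF0 = 11110000 → 4-byte char (#8). Advance 4.
Byte at offset 29: 0xF0 = 11110000 → 4-byte char (#9). Advance 4.
Byte at offset 33: 0xD1 = 11010001 → 2-byte char (#10). Advance 2.
Reached end at offset 35 after 10 code points.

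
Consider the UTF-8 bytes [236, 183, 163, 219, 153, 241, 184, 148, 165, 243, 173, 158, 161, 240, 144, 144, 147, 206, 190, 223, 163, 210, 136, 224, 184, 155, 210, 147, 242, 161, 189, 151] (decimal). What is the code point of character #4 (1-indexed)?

U+ED7A1

Offset 0: leading byte 0xEC = 11101100 → 3-byte char #1 = EC B7 A3.
Offset 3: leading byte 0xDB = 11011011 → 2-byte char #2 = DB 99.
Offset 5: leading byte 0xF1 = 11110001 → 4-byte char #3 = F1 B8 94 A5.
Offset 9: leading byte 0xF3 = 11110011 → 4-byte char #4 = F3 AD 9E A1.
Leading byte 0xF3 = 11110011 matches 11110xxx → 4-byte sequence.
Byte 1: 0xF3 = 11110011, payload 011 (3 bits).
Byte 2: 0xAD = 10101101 (10xxxxxx ✓), payload 101101.
Byte 3: 0x9E = 10011110 (10xxxxxx ✓), payload 011110.
Byte 4: 0xA1 = 10100001 (10xxxxxx ✓), payload 100001.
Concatenate: 011101101011110100001 = 0xED7A1 (21 bits → U+ED7A1).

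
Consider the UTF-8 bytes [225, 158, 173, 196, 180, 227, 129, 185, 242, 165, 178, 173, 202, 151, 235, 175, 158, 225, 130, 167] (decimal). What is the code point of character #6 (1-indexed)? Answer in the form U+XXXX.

Offset 0: leading byte 0xE1 = 11100001 → 3-byte char #1 = E1 9E AD.
Offset 3: leading byte 0xC4 = 11000100 → 2-byte char #2 = C4 B4.
Offset 5: leading byte 0xE3 = 11100011 → 3-byte char #3 = E3 81 B9.
Offset 8: leading byte 0xF2 = 11110010 → 4-byte char #4 = F2 A5 B2 AD.
Offset 12: leading byte 0xCA = 11001010 → 2-byte char #5 = CA 97.
Offset 14: leading byte 0xEB = 11101011 → 3-byte char #6 = EB AF 9E.
Leading byte 0xEB = 11101011 matches 1110xxxx → 3-byte sequence.
Byte 1: 0xEB = 11101011, payload 1011 (4 bits).
Byte 2: 0xAF = 10101111 (10xxxxxx ✓), payload 101111.
Byte 3: 0x9E = 10011110 (10xxxxxx ✓), payload 011110.
Concatenate: 1011101111011110 = 0xBBDE (16 bits → U+BBDE).

U+BBDE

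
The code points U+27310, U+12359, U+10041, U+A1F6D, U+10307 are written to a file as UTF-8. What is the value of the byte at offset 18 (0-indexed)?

0x8C

U+27310 → 4-byte form F0 A7 8C 90 at offsets 0–3.
U+12359 → 4-byte form F0 92 8D 99 at offsets 4–7.
U+10041 → 4-byte form F0 90 81 81 at offsets 8–11.
U+A1F6D → 4-byte form F2 A1 BD AD at offsets 12–15.
U+10307 → 4-byte form F0 90 8C 87 at offsets 16–19.
Offset 18 falls in char 5's range; it's byte 3 of F0 90 8C 87 = 0x8C.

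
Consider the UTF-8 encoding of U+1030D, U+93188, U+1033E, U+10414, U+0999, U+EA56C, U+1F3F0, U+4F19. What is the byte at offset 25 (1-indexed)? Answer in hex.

1-indexed offset 25 is 0-indexed offset 24.
U+1030D → 4-byte form F0 90 8C 8D at offsets 0–3.
U+93188 → 4-byte form F2 93 86 88 at offsets 4–7.
U+1033E → 4-byte form F0 90 8C BE at offsets 8–11.
U+10414 → 4-byte form F0 90 90 94 at offsets 12–15.
U+0999 → 3-byte form E0 A6 99 at offsets 16–18.
U+EA56C → 4-byte form F3 AA 95 AC at offsets 19–22.
U+1F3F0 → 4-byte form F0 9F 8F B0 at offsets 23–26.
Offset 24 falls in char 7's range; it's byte 2 of F0 9F 8F B0 = 0x9F.

0x9F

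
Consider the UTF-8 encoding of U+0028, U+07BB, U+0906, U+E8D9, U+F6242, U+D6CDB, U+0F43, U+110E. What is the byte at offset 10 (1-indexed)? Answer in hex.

0xF3

1-indexed offset 10 is 0-indexed offset 9.
U+0028 → 1-byte form 28 at offsets 0–0.
U+07BB → 2-byte form DE BB at offsets 1–2.
U+0906 → 3-byte form E0 A4 86 at offsets 3–5.
U+E8D9 → 3-byte form EE A3 99 at offsets 6–8.
U+F6242 → 4-byte form F3 B6 89 82 at offsets 9–12.
Offset 9 falls in char 5's range; it's byte 1 of F3 B6 89 82 = 0xF3.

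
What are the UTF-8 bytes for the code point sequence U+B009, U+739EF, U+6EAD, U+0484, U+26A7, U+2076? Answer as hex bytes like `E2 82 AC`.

EB 80 89 F1 B3 A7 AF E6 BA AD D2 84 E2 9A A7 E2 81 B6

U+B009: 3-byte form → EB 80 89.
U+739EF: 4-byte form → F1 B3 A7 AF.
U+6EAD: 3-byte form → E6 BA AD.
U+0484: 2-byte form → D2 84.
U+26A7: 3-byte form → E2 9A A7.
U+2076: 3-byte form → E2 81 B6.
Concatenated (18 bytes): EB 80 89 F1 B3 A7 AF E6 BA AD D2 84 E2 9A A7 E2 81 B6.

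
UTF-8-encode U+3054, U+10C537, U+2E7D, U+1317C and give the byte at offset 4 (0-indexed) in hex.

0x8C

U+3054 → 3-byte form E3 81 94 at offsets 0–2.
U+10C537 → 4-byte form F4 8C 94 B7 at offsets 3–6.
Offset 4 falls in char 2's range; it's byte 2 of F4 8C 94 B7 = 0x8C.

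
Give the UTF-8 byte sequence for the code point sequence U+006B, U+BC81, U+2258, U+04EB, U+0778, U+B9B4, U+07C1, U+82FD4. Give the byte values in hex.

6B EB B2 81 E2 89 98 D3 AB DD B8 EB A6 B4 DF 81 F2 82 BF 94

U+006B: 1-byte form → 6B.
U+BC81: 3-byte form → EB B2 81.
U+2258: 3-byte form → E2 89 98.
U+04EB: 2-byte form → D3 AB.
U+0778: 2-byte form → DD B8.
U+B9B4: 3-byte form → EB A6 B4.
U+07C1: 2-byte form → DF 81.
U+82FD4: 4-byte form → F2 82 BF 94.
Concatenated (20 bytes): 6B EB B2 81 E2 89 98 D3 AB DD B8 EB A6 B4 DF 81 F2 82 BF 94.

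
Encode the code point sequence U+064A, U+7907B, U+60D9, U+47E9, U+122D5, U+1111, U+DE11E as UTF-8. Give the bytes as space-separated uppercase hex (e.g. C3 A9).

U+064A: 2-byte form → D9 8A.
U+7907B: 4-byte form → F1 B9 81 BB.
U+60D9: 3-byte form → E6 83 99.
U+47E9: 3-byte form → E4 9F A9.
U+122D5: 4-byte form → F0 92 8B 95.
U+1111: 3-byte form → E1 84 91.
U+DE11E: 4-byte form → F3 9E 84 9E.
Concatenated (23 bytes): D9 8A F1 B9 81 BB E6 83 99 E4 9F A9 F0 92 8B 95 E1 84 91 F3 9E 84 9E.

D9 8A F1 B9 81 BB E6 83 99 E4 9F A9 F0 92 8B 95 E1 84 91 F3 9E 84 9E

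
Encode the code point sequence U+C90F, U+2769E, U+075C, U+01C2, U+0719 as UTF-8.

U+C90F: 3-byte form → EC A4 8F.
U+2769E: 4-byte form → F0 A7 9A 9E.
U+075C: 2-byte form → DD 9C.
U+01C2: 2-byte form → C7 82.
U+0719: 2-byte form → DC 99.
Concatenated (13 bytes): EC A4 8F F0 A7 9A 9E DD 9C C7 82 DC 99.

EC A4 8F F0 A7 9A 9E DD 9C C7 82 DC 99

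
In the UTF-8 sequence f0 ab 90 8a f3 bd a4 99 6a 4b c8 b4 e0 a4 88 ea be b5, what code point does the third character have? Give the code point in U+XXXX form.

U+006A

Offset 0: leading byte 0xF0 = 11110000 → 4-byte char #1 = F0 AB 90 8A.
Offset 4: leading byte 0xF3 = 11110011 → 4-byte char #2 = F3 BD A4 99.
Offset 8: leading byte 0x6A = 01101010 → 1-byte char #3 = 6A.
Leading byte 0x6A = 01101010 matches 0xxxxxxx → 1-byte sequence.
Byte 1: 0x6A = 01101010, payload 1101010 (7 bits).
Concatenate: 1101010 = 0x6A (7 bits → U+006A).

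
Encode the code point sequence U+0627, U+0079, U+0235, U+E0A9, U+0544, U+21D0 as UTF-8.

D8 A7 79 C8 B5 EE 82 A9 D5 84 E2 87 90

U+0627: 2-byte form → D8 A7.
U+0079: 1-byte form → 79.
U+0235: 2-byte form → C8 B5.
U+E0A9: 3-byte form → EE 82 A9.
U+0544: 2-byte form → D5 84.
U+21D0: 3-byte form → E2 87 90.
Concatenated (13 bytes): D8 A7 79 C8 B5 EE 82 A9 D5 84 E2 87 90.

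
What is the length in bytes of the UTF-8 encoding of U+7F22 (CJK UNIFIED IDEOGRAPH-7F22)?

U+7F22 = 0x7F22. UTF-8 uses 1 byte below 0x80, 2 below 0x800, 3 below 0x10000, 4 up to 0x10FFFF. 0x7F22 is in U+0800–U+FFFF → 3 bytes.

3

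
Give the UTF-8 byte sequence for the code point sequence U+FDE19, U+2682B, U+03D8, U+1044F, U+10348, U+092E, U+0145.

F3 BD B8 99 F0 A6 A0 AB CF 98 F0 90 91 8F F0 90 8D 88 E0 A4 AE C5 85

U+FDE19: 4-byte form → F3 BD B8 99.
U+2682B: 4-byte form → F0 A6 A0 AB.
U+03D8: 2-byte form → CF 98.
U+1044F: 4-byte form → F0 90 91 8F.
U+10348: 4-byte form → F0 90 8D 88.
U+092E: 3-byte form → E0 A4 AE.
U+0145: 2-byte form → C5 85.
Concatenated (23 bytes): F3 BD B8 99 F0 A6 A0 AB CF 98 F0 90 91 8F F0 90 8D 88 E0 A4 AE C5 85.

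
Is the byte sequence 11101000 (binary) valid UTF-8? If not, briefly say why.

invalid (sequence truncated)

Leading byte 0xE8 = 11101000 → 3-byte form, but only 1 byte is present.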